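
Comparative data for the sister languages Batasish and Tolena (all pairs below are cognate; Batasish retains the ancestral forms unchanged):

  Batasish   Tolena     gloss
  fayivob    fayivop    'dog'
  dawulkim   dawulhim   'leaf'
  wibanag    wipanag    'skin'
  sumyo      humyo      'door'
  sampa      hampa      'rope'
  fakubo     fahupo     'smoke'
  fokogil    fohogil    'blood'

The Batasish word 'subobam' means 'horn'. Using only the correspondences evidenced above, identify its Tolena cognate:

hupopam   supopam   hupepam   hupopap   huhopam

sumyo ~ humyo — Batasish s corresponds to Tolena h word-initially before a back vowel.
fakubo ~ fahupo — Batasish b corresponds to Tolena p between vowels (before a back vowel).
wibanag ~ wipanag — Batasish b corresponds to Tolena p between vowels (before a back vowel).
Applying these to Batasish 'subobam':
  subobam → hubobam   (s→h word-initially before a back vowel)
  hubobam → hupobam   (b→p between vowels (before a back vowel))
  hupobam → hupopam   (b→p between vowels (before a back vowel))
So the Tolena cognate is 'hupopam'.

hupopam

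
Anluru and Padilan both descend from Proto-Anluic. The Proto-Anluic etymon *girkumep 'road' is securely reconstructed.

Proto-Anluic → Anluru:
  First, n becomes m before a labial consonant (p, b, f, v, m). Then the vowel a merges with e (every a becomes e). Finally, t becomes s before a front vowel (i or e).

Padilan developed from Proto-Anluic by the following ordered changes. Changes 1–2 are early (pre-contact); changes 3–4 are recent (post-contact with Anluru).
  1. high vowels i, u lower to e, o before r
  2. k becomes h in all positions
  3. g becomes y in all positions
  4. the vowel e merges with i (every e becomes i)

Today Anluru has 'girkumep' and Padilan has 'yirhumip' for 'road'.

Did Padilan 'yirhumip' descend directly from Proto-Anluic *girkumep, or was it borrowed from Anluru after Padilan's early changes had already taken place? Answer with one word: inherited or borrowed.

If inherited, *girkumep would pass through all of Padilan's changes:
Padilan: *girkumep
  girkumep → gerkumep   [pre-rhotic lowering]
  gerkumep → gerhumep   [unconditioned shift]
  gerhumep → yerhumep   [unconditioned shift]
  yerhumep → yirhumip   [vowel merger]
  giving Padilan yirhumip.
If borrowed from Anluru 'girkumep' after the early changes, it would undergo only the recent ones:
  rule 3 (unconditioned shift): girkumep → yirkumep
  rule 4 (vowel merger): yirkumep → yirkumip
  ⇒ as a loan: yirkumip
Padilan 'yirhumip' matches the inherited outcome exactly, so it is an inherited cognate, not a loan.

inherited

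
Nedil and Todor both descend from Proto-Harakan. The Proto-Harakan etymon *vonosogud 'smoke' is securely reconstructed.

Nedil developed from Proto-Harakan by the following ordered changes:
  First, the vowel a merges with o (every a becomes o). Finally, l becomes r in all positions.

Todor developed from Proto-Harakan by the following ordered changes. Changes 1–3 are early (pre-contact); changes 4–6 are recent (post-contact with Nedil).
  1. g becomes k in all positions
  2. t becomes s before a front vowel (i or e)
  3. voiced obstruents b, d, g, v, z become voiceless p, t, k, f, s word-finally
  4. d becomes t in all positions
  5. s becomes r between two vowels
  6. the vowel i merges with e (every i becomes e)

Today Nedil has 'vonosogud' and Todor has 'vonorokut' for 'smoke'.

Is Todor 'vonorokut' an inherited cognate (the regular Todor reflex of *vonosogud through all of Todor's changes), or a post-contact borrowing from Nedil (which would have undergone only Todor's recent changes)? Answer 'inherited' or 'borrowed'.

If inherited, *vonosogud would pass through all of Todor's changes:
Todor: *vonosogud
  vonosogud → vonosokud   [unconditioned shift]
  vonosokud (rule 2 does not apply)
  vonosokud → vonosokut   [final devoicing]
  vonosokut (rule 4 does not apply)
  vonosokut → vonorokut   [rhotacism]
  vonorokut (rule 6 does not apply)
  giving Todor vonorokut.
If borrowed from Nedil 'vonosogud' after the early changes, it would undergo only the recent ones:
  rule 4 (unconditioned shift): vonosogud → vonosogut
  rule 5 (rhotacism): vonosogut → vonorogut
  rule 6 (vowel merger): no change (vonorogut)
  ⇒ as a loan: vonorogut
Todor 'vonorokut' matches the inherited outcome exactly, so it is an inherited cognate, not a loan.

inherited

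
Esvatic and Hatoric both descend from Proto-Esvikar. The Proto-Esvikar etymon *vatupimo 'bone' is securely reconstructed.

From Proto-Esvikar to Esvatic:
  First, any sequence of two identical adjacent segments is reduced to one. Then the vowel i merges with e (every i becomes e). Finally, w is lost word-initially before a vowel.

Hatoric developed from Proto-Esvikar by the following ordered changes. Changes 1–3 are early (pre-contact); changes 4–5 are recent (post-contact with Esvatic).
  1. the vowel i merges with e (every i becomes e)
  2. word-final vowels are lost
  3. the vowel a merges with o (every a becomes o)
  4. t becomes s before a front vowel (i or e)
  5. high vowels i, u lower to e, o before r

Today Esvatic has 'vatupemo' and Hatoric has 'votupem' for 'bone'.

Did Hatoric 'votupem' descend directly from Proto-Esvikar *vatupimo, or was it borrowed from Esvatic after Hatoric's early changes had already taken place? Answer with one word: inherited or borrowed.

inherited

If inherited, *vatupimo would pass through all of Hatoric's changes:
Hatoric: start from *vatupimo.
  rule 1 (vowel merger): vatupimo → vatupemo
  rule 2 (apocope): vatupemo → vatupem
  rule 3 (vowel merger): vatupem → votupem
  rule 4: no change — votupem
  rule 5: no change — votupem
  ⇒ Hatoric votupem
If borrowed from Esvatic 'vatupemo' after the early changes, it would undergo only the recent ones:
  rule 4 (palatalisation): no change (vatupemo)
  rule 5 (pre-rhotic lowering): no change (vatupemo)
  ⇒ as a loan: vatupemo
Hatoric 'votupem' matches the inherited outcome exactly, so it is an inherited cognate, not a loan.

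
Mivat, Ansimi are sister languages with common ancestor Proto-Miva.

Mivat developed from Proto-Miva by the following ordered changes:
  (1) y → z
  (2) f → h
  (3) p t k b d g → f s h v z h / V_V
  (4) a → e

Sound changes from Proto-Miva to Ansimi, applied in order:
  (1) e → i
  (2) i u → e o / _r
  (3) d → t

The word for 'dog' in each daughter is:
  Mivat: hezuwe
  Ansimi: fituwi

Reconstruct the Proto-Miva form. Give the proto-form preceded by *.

*feduwe

Position 2: Mivat has e, Ansimi has i. Taking the neighbouring segments as reconstructed: Mivat e could go back to *a or *e; Ansimi i could go back to *e or *i — the one source consistent with every daughter is *e.
Position 1: Mivat has h, Ansimi has f. Ansimi preserves f here (none of its changes turn any other segment into f), so the proto-segment is *f.
Continuing position by position gives *feduwe; check it forward:
Mivat: start from *feduwe.
  rule 1: no change — feduwe
  rule 2 (unconditioned shift): feduwe → heduwe
  rule 3 (intervocalic lenition): heduwe → hezuwe
  rule 4: no change — hezuwe
  ⇒ Mivat hezuwe
Ansimi: start from *feduwe.
  rule 1 (vowel merger): feduwe → fiduwi
  rule 2: no change — fiduwi
  rule 3 (unconditioned shift): fiduwi → fituwi
  ⇒ Ansimi fituwi
*feduwe is the unique common source.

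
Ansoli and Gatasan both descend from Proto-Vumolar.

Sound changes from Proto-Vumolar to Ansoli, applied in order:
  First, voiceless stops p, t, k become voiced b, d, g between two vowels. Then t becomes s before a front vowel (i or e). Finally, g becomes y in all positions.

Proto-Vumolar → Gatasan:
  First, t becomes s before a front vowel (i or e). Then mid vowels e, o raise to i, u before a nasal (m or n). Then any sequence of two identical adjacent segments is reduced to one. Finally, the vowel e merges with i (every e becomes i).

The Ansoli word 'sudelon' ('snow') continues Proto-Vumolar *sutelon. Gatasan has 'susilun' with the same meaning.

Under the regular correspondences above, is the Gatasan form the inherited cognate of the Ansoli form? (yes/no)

yes

Derive the expected Gatasan reflex of *sutelon:
Gatasan: *sutelon > suselon > suselun > susilun  (by palatalisation, pre-nasal raising, vowel merger)
Gatasan 'susilun' matches the regular reflex exactly, so the pair is cognate.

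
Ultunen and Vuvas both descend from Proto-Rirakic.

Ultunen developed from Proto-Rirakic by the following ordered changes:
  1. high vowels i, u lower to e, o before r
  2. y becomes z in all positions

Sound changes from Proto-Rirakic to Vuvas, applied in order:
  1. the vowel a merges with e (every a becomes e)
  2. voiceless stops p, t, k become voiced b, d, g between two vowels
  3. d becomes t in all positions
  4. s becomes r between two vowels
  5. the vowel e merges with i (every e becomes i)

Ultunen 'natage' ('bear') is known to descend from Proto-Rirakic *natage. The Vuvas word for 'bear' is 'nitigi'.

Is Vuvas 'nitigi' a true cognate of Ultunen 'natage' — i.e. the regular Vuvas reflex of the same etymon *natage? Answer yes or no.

Derive the expected Vuvas reflex of *natage:
Vuvas: start from *natage.
  rule 1 (vowel merger): natage → netege
  rule 2 (intervocalic voicing): netege → nedege
  rule 3 (unconditioned shift): nedege → netege
  rule 4: no change — netege
  rule 5 (vowel merger): netege → nitigi
  ⇒ Vuvas nitigi
Vuvas 'nitigi' matches the regular reflex exactly, so the pair is cognate.

yes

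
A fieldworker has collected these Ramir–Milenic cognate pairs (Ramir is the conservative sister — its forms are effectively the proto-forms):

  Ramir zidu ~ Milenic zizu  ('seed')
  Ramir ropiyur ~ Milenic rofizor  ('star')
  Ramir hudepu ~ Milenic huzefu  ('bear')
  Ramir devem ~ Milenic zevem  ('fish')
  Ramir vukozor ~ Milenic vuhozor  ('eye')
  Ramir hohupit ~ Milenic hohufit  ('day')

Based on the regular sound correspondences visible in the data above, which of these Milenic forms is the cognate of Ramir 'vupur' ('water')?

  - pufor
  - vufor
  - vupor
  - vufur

vufor

hudepu ~ huzefu — Ramir p corresponds to Milenic f between vowels (before a back vowel).
ropiyur ~ rofizor — Ramir u corresponds to Milenic o after a consonant, before r.
Applying these to Ramir 'vupur':
  vupur → vufur   (p→f between vowels (before a back vowel))
  vufur → vufor   (u→o after a consonant, before r)
So the Milenic cognate is 'vufor'.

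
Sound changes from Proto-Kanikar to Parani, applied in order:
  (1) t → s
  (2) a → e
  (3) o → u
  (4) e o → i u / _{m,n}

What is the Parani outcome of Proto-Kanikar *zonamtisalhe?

Parani: *zonamtisalhe
  zonamtisalhe → zonamsisalhe   [unconditioned shift]
  zonamsisalhe → zonemsiselhe   [vowel merger]
  zonemsiselhe → zunemsiselhe   [vowel merger]
  zunemsiselhe → zunimsiselhe   [pre-nasal raising]
  giving Parani zunimsiselhe.

zunimsiselhe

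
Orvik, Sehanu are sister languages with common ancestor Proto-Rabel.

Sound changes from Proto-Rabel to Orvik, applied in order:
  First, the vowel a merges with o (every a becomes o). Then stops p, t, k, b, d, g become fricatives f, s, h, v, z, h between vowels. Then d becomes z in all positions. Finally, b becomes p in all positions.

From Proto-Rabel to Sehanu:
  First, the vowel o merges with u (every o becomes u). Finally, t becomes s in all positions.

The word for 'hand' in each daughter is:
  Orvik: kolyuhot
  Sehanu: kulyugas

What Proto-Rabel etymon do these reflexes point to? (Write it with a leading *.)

*kolyugat

Position 6: Orvik has h, Sehanu has g. Sehanu preserves g here (none of its changes turn any other segment into g), so the proto-segment is *g.
Position 2: Orvik has o, Sehanu has u. Taking the neighbouring segments as reconstructed: Orvik o could go back to *a or *o; Sehanu u could go back to *o or *u — the one source consistent with every daughter is *o.
Position 7: Orvik has o, Sehanu has a. Sehanu preserves a here (none of its changes turn any other segment into a), so the proto-segment is *a.
This points to *kolyugat. Verify forward in each daughter:
Orvik: start from *kolyugat.
  rule 1 (vowel merger): kolyugat → kolyugot
  rule 2 (intervocalic lenition): kolyugot → kolyuhot
  rule 3: no change — kolyuhot
  rule 4: no change — kolyuhot
  ⇒ Orvik kolyuhot
Sehanu: start from *kolyugat.
  rule 1 (vowel merger): kolyugat → kulyugat
  rule 2 (unconditioned shift): kulyugat → kulyugas
  ⇒ Sehanu kulyugas
Only *kolyugat yields all of Orvik kolyuhot, Sehanu kulyugas.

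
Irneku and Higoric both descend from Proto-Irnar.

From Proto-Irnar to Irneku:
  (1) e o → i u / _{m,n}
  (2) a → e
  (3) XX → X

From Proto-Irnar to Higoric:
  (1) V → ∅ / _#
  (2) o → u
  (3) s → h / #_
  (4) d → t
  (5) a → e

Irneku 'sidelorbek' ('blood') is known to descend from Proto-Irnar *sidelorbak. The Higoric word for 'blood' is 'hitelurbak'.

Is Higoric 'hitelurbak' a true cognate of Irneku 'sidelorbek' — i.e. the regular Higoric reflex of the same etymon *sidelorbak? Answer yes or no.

no

Derive the expected Higoric reflex of *sidelorbak:
Higoric: *sidelorbak > sidelurbak > hidelurbak > hitelurbak > hitelurbek  (by vowel merger, debuccalisation, unconditioned shift, vowel merger)
The regular Higoric reflex would be 'hitelurbek', but the attested form is 'hitelurbak'. The correspondence is irregular, so they are not cognates (the Higoric form has a different source).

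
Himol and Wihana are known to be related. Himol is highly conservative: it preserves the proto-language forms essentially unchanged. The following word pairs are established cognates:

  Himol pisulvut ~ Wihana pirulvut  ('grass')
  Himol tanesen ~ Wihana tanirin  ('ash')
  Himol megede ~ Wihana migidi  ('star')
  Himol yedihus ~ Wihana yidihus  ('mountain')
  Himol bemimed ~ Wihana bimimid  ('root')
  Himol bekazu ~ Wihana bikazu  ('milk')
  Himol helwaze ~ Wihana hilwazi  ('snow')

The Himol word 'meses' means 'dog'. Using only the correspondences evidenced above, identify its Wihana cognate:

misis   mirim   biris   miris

tanesen ~ tanirin, megede ~ migidi — Himol e corresponds to Wihana i after a consonant, before a consonant other than r, m, n, p, b, f, v.
tanesen ~ tanirin — Himol s corresponds to Wihana r between vowels (before a front vowel).
Applying these to Himol 'meses':
  meses → mises   (e→i after a consonant, before a consonant other than r, m, n, p, b, f, v)
  mises → mires   (s→r between vowels (before a front vowel))
  mires → miris   (e→i after a consonant, before a consonant other than r, m, n, p, b, f, v)
So the Wihana cognate is 'miris'.

miris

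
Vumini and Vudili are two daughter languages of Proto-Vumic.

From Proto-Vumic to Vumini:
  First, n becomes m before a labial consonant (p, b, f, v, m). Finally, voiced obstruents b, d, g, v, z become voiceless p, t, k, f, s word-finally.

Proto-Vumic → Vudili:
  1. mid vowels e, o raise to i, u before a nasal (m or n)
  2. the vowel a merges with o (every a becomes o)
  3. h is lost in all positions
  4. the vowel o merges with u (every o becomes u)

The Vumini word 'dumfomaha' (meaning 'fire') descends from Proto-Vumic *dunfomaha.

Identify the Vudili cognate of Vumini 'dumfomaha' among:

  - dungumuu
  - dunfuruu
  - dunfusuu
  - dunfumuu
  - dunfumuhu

Vudili: start from *dunfomaha.
  rule 1 (pre-nasal raising): dunfomaha → dunfumaha
  rule 2 (vowel merger): dunfumaha → dunfumoho
  rule 3 (h-loss): dunfumoho → dunfumoo
  rule 4 (vowel merger): dunfumoo → dunfumuu
  ⇒ Vudili dunfumuu
Only 'dunfumuu' matches the regular Vudili development of *dunfomaha.

dunfumuu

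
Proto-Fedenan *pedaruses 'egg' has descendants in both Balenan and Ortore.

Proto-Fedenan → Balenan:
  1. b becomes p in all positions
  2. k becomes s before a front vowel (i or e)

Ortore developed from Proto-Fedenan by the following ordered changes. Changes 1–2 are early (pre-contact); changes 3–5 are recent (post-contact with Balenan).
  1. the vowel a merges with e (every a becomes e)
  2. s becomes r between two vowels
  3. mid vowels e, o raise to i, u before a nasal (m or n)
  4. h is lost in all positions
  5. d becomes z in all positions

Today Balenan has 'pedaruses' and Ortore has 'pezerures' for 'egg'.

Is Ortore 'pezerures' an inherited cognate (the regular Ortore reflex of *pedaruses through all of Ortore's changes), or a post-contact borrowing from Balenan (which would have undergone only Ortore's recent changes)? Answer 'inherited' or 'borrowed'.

If inherited, *pedaruses would pass through all of Ortore's changes:
Ortore: *pedaruses > pederuses > pederures > pezerures  (by vowel merger, rhotacism, unconditioned shift)
If borrowed from Balenan 'pedaruses' after the early changes, it would undergo only the recent ones:
  rule 3 (pre-nasal raising): no change (pedaruses)
  rule 4 (h-loss): no change (pedaruses)
  rule 5 (unconditioned shift): pedaruses → pezaruses
  ⇒ as a loan: pezaruses
Ortore 'pezerures' matches the inherited outcome exactly, so it is an inherited cognate, not a loan.

inherited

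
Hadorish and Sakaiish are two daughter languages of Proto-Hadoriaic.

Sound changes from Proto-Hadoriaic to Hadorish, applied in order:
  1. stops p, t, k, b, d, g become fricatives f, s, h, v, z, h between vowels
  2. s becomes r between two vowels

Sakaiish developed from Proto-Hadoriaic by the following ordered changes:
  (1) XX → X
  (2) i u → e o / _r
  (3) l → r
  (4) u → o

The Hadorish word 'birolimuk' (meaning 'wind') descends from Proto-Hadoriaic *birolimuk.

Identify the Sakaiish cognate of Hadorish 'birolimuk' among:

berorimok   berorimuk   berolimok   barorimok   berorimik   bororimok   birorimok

Sakaiish: *birolimuk
  birolimuk (rule 1 does not apply)
  birolimuk → berolimuk   [pre-rhotic lowering]
  berolimuk → berorimuk   [unconditioned shift]
  berorimuk → berorimok   [vowel merger]
  giving Sakaiish berorimok.

berorimok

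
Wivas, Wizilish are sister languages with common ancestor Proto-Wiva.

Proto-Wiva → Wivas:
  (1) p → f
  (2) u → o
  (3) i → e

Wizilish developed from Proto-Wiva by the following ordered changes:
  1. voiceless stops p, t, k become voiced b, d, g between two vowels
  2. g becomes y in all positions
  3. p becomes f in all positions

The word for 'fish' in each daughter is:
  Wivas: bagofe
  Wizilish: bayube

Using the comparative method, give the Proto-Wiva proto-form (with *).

*bagupe

Position 5: Wivas has f, Wizilish has b. Taking the neighbouring segments as reconstructed: Wivas f could go back to *p or *f; Wizilish b could go back to *p or *b — the one source consistent with every daughter is *p.
Position 3: Wivas has g, Wizilish has y. Wivas preserves g here (none of its changes turn any other segment into g), so the proto-segment is *g.
Position 4: Wivas has o, Wizilish has u. Wizilish preserves u here (none of its changes turn any other segment into u), so the proto-segment is *u.
Continuing position by position gives *bagupe; check it forward:
Wivas: *bagupe > bagufe > bagofe  (by unconditioned shift, vowel merger)
Wizilish: *bagupe
  bagupe → bagube   [intervocalic voicing]
  bagube → bayube   [unconditioned shift]
  bayube (rule 3 does not apply)
  giving Wizilish bayube.
*bagupe is the unique common source.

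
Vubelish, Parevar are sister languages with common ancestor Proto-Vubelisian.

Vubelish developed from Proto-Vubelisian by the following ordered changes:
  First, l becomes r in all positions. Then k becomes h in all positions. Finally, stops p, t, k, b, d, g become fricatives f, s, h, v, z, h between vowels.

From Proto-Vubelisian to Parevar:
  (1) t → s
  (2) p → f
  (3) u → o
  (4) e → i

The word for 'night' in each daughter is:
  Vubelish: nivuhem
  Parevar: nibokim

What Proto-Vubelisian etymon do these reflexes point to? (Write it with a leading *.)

Position 6: Vubelish has e, Parevar has i. Vubelish preserves e here (none of its changes turn any other segment into e), so the proto-segment is *e.
Position 5: Vubelish has h, Parevar has k. Parevar preserves k here (none of its changes turn any other segment into k), so the proto-segment is *k.
Position 4: Vubelish has u, Parevar has o. Vubelish preserves u here (none of its changes turn any other segment into u), so the proto-segment is *u.
This points to *nibukem. Verify forward in each daughter:
Vubelish: start from *nibukem.
  rule 1: no change — nibukem
  rule 2 (unconditioned shift): nibukem → nibuhem
  rule 3 (intervocalic lenition): nibuhem → nivuhem
  ⇒ Vubelish nivuhem
Parevar: *nibukem
  nibukem (rule 1 does not apply)
  nibukem (rule 2 does not apply)
  nibukem → nibokem   [vowel merger]
  nibokem → nibokim   [vowel merger]
  giving Parevar nibokim.
No other proto-form is consistent with every reflex, so the reconstruction is *nibukem.

*nibukem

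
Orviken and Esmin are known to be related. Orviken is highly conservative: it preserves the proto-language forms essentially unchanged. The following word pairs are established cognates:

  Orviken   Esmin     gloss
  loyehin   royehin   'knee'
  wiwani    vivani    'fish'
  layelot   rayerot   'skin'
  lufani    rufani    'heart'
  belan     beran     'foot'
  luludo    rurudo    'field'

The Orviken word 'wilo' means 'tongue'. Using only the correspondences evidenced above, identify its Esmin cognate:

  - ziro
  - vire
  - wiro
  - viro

viro

wiwani ~ vivani — Orviken w corresponds to Esmin v word-initially before a front vowel.
layelot ~ rayerot — Orviken l corresponds to Esmin r between vowels (before a back vowel).
Applying these to Orviken 'wilo':
  wilo → vilo   (w→v word-initially before a front vowel)
  vilo → viro   (l→r between vowels (before a back vowel))
So the Esmin cognate is 'viro'.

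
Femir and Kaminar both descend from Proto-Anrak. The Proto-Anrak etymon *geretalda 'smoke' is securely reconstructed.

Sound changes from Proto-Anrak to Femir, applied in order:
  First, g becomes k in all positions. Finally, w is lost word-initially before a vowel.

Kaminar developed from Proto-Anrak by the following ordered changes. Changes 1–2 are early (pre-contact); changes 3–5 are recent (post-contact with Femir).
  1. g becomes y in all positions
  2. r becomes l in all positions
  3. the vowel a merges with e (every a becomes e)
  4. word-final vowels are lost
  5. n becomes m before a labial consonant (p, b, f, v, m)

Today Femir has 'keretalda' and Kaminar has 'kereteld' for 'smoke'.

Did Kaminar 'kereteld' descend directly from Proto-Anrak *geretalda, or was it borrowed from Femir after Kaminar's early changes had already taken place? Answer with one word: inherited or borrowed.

If inherited, *geretalda would pass through all of Kaminar's changes:
Kaminar: *geretalda
  geretalda → yeretalda   [unconditioned shift]
  yeretalda → yeletalda   [unconditioned shift]
  yeletalda → yeletelde   [vowel merger]
  yeletelde → yeleteld   [apocope]
  yeleteld (rule 5 does not apply)
  giving Kaminar yeleteld.
If borrowed from Femir 'keretalda' after the early changes, it would undergo only the recent ones:
  rule 3 (vowel merger): keretalda → keretelde
  rule 4 (apocope): keretelde → kereteld
  rule 5 (nasal place assimilation): no change (kereteld)
  ⇒ as a loan: kereteld
Kaminar 'kereteld' matches the loan outcome 'kereteld', not the inherited 'yeleteld' — it skipped the early Kaminar changes, so it was borrowed from Femir.

borrowed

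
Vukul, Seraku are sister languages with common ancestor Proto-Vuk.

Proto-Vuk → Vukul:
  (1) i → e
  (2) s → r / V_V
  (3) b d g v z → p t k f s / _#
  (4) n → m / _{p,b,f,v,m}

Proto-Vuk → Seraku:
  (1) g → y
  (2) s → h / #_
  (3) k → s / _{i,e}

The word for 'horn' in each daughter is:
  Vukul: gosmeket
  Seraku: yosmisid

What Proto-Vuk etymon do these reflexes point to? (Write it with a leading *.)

Position 1: Vukul has g, Seraku has y. Vukul preserves g here (none of its changes turn any other segment into g), so the proto-segment is *g.
Position 7: Vukul has e, Seraku has i. Seraku preserves i here (none of its changes turn any other segment into i), so the proto-segment is *i.
Position 8: Vukul has t, Seraku has d. Seraku preserves d here (none of its changes turn any other segment into d), so the proto-segment is *d.
This points to *gosmikid. Verify forward in each daughter:
Vukul: *gosmikid
  gosmikid → gosmeked   [vowel merger]
  gosmeked (rule 2 does not apply)
  gosmeked → gosmeket   [final devoicing]
  gosmeket (rule 4 does not apply)
  giving Vukul gosmeket.
Seraku: *gosmikid
  gosmikid → yosmikid   [unconditioned shift]
  yosmikid (rule 2 does not apply)
  yosmikid → yosmisid   [palatalisation]
  giving Seraku yosmisid.
No other proto-form is consistent with every reflex, so the reconstruction is *gosmikid.

*gosmikid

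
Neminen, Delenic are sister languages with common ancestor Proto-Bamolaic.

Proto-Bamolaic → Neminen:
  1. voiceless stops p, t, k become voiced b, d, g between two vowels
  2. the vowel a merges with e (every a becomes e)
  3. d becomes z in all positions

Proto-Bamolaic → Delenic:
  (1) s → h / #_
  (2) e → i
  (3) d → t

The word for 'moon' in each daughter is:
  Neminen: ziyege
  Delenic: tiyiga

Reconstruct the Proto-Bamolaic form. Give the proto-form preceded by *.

Position 4: Neminen has e, Delenic has i. Taking the neighbouring segments as reconstructed: Neminen e could go back to *a or *e; Delenic i could go back to *e or *i — the one source consistent with every daughter is *e.
Position 6: Neminen has e, Delenic has a. Delenic preserves a here (none of its changes turn any other segment into a), so the proto-segment is *a.
Position 1: Neminen has z, Delenic has t. Taking the neighbouring segments as reconstructed: Neminen z could go back to *d or *z; Delenic t could go back to *t or *d — the one source consistent with every daughter is *d.
The remaining positions agree across the daughters. Check the candidate against every language:
Neminen: *diyega
  diyega (rule 1 does not apply)
  diyega → diyege   [vowel merger]
  diyege → ziyege   [unconditioned shift]
  giving Neminen ziyege.
Delenic: *diyega
  diyega (rule 1 does not apply)
  diyega → diyiga   [vowel merger]
  diyiga → tiyiga   [unconditioned shift]
  giving Delenic tiyiga.
*diyega is the unique common source.

*diyega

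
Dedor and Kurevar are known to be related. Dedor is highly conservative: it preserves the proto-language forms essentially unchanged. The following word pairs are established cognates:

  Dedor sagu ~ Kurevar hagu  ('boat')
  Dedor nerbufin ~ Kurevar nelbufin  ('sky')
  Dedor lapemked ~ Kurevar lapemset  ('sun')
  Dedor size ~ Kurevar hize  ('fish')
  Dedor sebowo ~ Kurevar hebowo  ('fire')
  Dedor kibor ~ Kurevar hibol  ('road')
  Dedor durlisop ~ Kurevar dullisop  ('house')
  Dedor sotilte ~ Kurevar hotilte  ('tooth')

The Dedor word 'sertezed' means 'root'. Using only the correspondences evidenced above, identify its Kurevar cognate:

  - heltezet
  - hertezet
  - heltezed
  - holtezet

heltezet

sebowo ~ hebowo — Dedor s corresponds to Kurevar h word-initially before a front vowel.
durlisop ~ dullisop — Dedor r corresponds to Kurevar l after a vowel, before a consonant other than r, m, n, p, b, f, v.
lapemked ~ lapemset — Dedor d corresponds to Kurevar t word-finally.
Applying these to Dedor 'sertezed':
  sertezed → hertezed   (s→h word-initially before a front vowel)
  hertezed → heltezed   (r→l after a vowel, before a consonant other than r, m, n, p, b, f, v)
  heltezed → heltezet   (d→t word-finally)
So the Kurevar cognate is 'heltezet'.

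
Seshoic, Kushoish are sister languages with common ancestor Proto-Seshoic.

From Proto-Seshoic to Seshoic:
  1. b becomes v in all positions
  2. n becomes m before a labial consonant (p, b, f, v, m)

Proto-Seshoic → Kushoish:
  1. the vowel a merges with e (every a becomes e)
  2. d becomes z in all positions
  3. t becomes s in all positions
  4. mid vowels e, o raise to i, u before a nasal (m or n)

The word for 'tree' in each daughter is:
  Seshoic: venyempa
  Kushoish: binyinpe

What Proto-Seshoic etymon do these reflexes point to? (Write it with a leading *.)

*benyenpa

Position 6: Seshoic has m, Kushoish has n. Kushoish preserves n here (none of its changes turn any other segment into n), so the proto-segment is *n.
Position 8: Seshoic has a, Kushoish has e. Seshoic preserves a here (none of its changes turn any other segment into a), so the proto-segment is *a.
Position 5: Seshoic has e, Kushoish has i. Seshoic preserves e here (none of its changes turn any other segment into e), so the proto-segment is *e.
Continuing position by position gives *benyenpa; check it forward:
Seshoic: start from *benyenpa.
  rule 1 (unconditioned shift): benyenpa → venyenpa
  rule 2 (nasal place assimilation): venyenpa → venyempa
  ⇒ Seshoic venyempa
Kushoish: start from *benyenpa.
  rule 1 (vowel merger): benyenpa → benyenpe
  rule 2: no change — benyenpe
  rule 3: no change — benyenpe
  rule 4 (pre-nasal raising): benyenpe → binyinpe
  ⇒ Kushoish binyinpe
No other proto-form is consistent with every reflex, so the reconstruction is *benyenpa.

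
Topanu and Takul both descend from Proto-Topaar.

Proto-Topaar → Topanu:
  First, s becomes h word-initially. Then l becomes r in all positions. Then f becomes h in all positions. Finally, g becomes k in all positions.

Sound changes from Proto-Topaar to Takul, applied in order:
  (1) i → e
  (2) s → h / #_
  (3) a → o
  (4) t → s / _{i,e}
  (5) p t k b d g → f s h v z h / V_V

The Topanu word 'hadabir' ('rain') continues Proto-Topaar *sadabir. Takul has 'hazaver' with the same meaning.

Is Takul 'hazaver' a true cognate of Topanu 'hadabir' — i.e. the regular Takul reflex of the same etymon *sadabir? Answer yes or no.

Derive the expected Takul reflex of *sadabir:
Takul: *sadabir
  sadabir → sadaber   [vowel merger]
  sadaber → hadaber   [debuccalisation]
  hadaber → hodober   [vowel merger]
  hodober (rule 4 does not apply)
  hodober → hozover   [intervocalic lenition]
  giving Takul hozover.
The regular Takul reflex would be 'hozover', but the attested form is 'hazaver'. The correspondence is irregular, so they are not cognates (the Takul form has a different source).

no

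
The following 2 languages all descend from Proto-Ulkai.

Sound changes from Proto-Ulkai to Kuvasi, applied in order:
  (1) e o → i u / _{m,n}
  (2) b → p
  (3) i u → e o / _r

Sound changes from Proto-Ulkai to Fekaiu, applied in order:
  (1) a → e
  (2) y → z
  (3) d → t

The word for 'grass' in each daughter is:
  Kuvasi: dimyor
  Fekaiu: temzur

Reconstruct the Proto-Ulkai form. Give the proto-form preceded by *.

Position 1: Kuvasi has d, Fekaiu has t. Kuvasi preserves d here (none of its changes turn any other segment into d), so the proto-segment is *d.
Position 2: Kuvasi has i, Fekaiu has e. Taking the neighbouring segments as reconstructed: Kuvasi i could go back to *e or *i; Fekaiu e could go back to *a or *e — the one source consistent with every daughter is *e.
Position 5: Kuvasi has o, Fekaiu has u. Fekaiu preserves u here (none of its changes turn any other segment into u), so the proto-segment is *u.
Verify the candidate proto-form against each daughter:
Kuvasi: start from *demyur.
  rule 1 (pre-nasal raising): demyur → dimyur
  rule 2: no change — dimyur
  rule 3 (pre-rhotic lowering): dimyur → dimyor
  ⇒ Kuvasi dimyor
Fekaiu: *demyur > demzur > temzur  (by unconditioned shift, unconditioned shift)
No other proto-form is consistent with every reflex, so the reconstruction is *demyur.

*demyur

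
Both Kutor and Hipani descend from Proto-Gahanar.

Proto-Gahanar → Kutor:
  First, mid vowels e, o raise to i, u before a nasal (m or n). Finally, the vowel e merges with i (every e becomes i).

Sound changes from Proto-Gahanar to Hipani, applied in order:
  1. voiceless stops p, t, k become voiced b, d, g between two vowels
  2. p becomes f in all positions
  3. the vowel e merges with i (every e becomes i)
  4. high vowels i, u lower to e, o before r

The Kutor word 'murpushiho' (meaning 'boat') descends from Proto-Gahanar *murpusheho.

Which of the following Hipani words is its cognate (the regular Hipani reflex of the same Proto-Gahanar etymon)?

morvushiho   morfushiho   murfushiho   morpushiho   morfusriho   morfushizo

Hipani: start from *murpusheho.
  rule 1: no change — murpusheho
  rule 2 (unconditioned shift): murpusheho → murfusheho
  rule 3 (vowel merger): murfusheho → murfushiho
  rule 4 (pre-rhotic lowering): murfushiho → morfushiho
  ⇒ Hipani morfushiho
Among the options, 'morfushiho' alone shows every Hipani change applied in order.

morfushiho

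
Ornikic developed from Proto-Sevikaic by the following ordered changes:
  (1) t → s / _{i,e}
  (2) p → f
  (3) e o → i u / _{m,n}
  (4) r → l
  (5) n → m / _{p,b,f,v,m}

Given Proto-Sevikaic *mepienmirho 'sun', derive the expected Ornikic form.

mefiimmilho

Ornikic: *mepienmirho > mefienmirho > mefiinmirho > mefiinmilho > mefiimmilho  (by unconditioned shift, pre-nasal raising, unconditioned shift, nasal place assimilation)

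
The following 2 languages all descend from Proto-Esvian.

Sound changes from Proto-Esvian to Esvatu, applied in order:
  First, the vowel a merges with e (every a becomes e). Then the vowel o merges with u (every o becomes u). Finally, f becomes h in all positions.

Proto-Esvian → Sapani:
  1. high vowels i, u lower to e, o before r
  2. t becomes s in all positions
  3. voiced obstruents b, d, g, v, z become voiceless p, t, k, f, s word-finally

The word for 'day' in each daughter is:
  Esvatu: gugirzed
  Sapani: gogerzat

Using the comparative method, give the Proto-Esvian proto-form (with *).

Position 8: Esvatu has d, Sapani has t. Esvatu preserves d here (none of its changes turn any other segment into d), so the proto-segment is *d.
Position 7: Esvatu has e, Sapani has a. Sapani preserves a here (none of its changes turn any other segment into a), so the proto-segment is *a.
Position 4: Esvatu has i, Sapani has e. Esvatu preserves i here (none of its changes turn any other segment into i), so the proto-segment is *i.
This points to *gogirzad. Verify forward in each daughter:
Esvatu: start from *gogirzad.
  rule 1 (vowel merger): gogirzad → gogirzed
  rule 2 (vowel merger): gogirzed → gugirzed
  rule 3: no change — gugirzed
  ⇒ Esvatu gugirzed
Sapani: *gogirzad
  gogirzad → gogerzad   [pre-rhotic lowering]
  gogerzad (rule 2 does not apply)
  gogerzad → gogerzat   [final devoicing]
  giving Sapani gogerzat.
*gogirzad is the unique common source.

*gogirzad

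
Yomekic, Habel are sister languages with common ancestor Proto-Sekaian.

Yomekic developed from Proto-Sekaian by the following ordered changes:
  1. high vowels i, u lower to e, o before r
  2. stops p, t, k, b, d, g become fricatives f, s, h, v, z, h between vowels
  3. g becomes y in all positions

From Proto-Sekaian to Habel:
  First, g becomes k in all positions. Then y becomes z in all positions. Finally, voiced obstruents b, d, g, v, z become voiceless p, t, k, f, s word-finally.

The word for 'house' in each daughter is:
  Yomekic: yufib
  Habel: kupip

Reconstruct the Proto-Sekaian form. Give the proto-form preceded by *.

*gupib

Position 3: Yomekic has f, Habel has p. Taking the neighbouring segments as reconstructed: Yomekic f could go back to *p or *f; Habel p can only go back to *p — the one source consistent with every daughter is *p.
Position 5: Yomekic has b, Habel has p. Yomekic preserves b here (none of its changes turn any other segment into b), so the proto-segment is *b.
Position 1: Yomekic has y, Habel has k. Taking the neighbouring segments as reconstructed: Yomekic y could go back to *g or *y; Habel k could go back to *k or *g — the one source consistent with every daughter is *g.
This points to *gupib. Verify forward in each daughter:
Yomekic: *gupib
  gupib (rule 1 does not apply)
  gupib → gufib   [intervocalic lenition]
  gufib → yufib   [unconditioned shift]
  giving Yomekic yufib.
Habel: *gupib > kupib > kupip  (by unconditioned shift, final devoicing)
No other proto-form is consistent with every reflex, so the reconstruction is *gupib.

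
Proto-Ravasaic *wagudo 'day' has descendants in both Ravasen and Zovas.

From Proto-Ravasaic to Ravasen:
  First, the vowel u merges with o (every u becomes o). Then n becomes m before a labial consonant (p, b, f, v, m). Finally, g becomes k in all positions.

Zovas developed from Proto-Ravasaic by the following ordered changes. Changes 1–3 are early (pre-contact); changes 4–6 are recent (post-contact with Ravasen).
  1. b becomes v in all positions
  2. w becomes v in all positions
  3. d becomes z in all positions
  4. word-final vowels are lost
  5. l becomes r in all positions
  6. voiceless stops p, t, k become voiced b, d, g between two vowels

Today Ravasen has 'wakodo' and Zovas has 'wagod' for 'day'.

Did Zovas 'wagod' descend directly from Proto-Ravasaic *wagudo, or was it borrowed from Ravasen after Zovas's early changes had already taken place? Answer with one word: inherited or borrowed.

If inherited, *wagudo would pass through all of Zovas's changes:
Zovas: *wagudo > vagudo > vaguzo > vaguz  (by unconditioned shift, unconditioned shift, apocope)
If borrowed from Ravasen 'wakodo' after the early changes, it would undergo only the recent ones:
  rule 4 (apocope): wakodo → wakod
  rule 5 (unconditioned shift): no change (wakod)
  rule 6 (intervocalic voicing): wakod → wagod
  ⇒ as a loan: wagod
Zovas 'wagod' matches the loan outcome 'wagod', not the inherited 'vaguz' — it skipped the early Zovas changes, so it was borrowed from Ravasen.

borrowed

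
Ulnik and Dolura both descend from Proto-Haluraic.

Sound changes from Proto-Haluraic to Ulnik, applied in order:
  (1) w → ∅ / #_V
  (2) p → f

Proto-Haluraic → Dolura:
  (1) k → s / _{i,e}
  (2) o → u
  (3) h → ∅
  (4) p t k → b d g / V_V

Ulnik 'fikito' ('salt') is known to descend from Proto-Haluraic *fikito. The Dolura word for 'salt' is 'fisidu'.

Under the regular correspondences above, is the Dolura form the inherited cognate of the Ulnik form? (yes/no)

yes

Derive the expected Dolura reflex of *fikito:
Dolura: *fikito > fisito > fisitu > fisidu  (by palatalisation, vowel merger, intervocalic voicing)
Dolura 'fisidu' matches the regular reflex exactly, so the pair is cognate.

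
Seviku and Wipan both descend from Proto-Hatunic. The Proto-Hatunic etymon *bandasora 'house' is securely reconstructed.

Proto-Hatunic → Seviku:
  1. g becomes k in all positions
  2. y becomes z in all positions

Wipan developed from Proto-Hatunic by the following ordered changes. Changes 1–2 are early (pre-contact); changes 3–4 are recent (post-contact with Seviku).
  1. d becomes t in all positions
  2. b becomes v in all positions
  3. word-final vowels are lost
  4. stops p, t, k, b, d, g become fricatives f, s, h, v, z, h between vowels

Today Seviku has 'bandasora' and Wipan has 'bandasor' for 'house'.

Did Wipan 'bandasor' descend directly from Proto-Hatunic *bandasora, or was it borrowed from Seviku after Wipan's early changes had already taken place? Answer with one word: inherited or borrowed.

If inherited, *bandasora would pass through all of Wipan's changes:
Wipan: *bandasora > bantasora > vantasora > vantasor  (by unconditioned shift, unconditioned shift, apocope)
If borrowed from Seviku 'bandasora' after the early changes, it would undergo only the recent ones:
  rule 3 (apocope): bandasora → bandasor
  rule 4 (intervocalic lenition): no change (bandasor)
  ⇒ as a loan: bandasor
Wipan 'bandasor' matches the loan outcome 'bandasor', not the inherited 'vantasor' — it skipped the early Wipan changes, so it was borrowed from Seviku.

borrowed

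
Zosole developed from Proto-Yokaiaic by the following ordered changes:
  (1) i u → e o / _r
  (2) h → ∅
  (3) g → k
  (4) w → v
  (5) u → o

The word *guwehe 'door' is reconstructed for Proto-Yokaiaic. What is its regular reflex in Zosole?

Zosole: *guwehe
  guwehe (rule 1 does not apply)
  guwehe → guwee   [h-loss]
  guwee → kuwee   [unconditioned shift]
  kuwee → kuvee   [unconditioned shift]
  kuvee → kovee   [vowel merger]
  giving Zosole kovee.

kovee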